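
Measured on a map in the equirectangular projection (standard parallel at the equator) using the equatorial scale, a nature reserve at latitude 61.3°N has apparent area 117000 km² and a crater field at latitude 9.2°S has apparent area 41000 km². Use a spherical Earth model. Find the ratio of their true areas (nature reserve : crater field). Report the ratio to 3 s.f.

1.39

On the plate carrée, areal scale = h·k = 1 × sec φ, so true area = apparent × cos φ.
True area of nature reserve: 117000 × cos(61.3°) = 117000 × 0.4802 = 56190 km².
True area of crater field: 41000 × cos(9.2°) = 41000 × 0.9871 = 40470 km².
Ratio = 56190 / 40470 ≈ 1.39.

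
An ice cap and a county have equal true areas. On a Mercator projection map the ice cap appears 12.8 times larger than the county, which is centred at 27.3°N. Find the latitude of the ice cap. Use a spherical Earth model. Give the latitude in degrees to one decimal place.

On Mercator, (apparent₁)/(apparent₂) = sec²φ₁ / sec²φ₂ when true areas are equal.
cos²φ₂ / cos²φ₁ = 12.8  ⇒  cos φ₁ = cos 27.3° / √12.8 = 0.8886/3.578 = 0.2484.
φ₁ = arccos(0.2484) ≈ 75.6°.

75.6°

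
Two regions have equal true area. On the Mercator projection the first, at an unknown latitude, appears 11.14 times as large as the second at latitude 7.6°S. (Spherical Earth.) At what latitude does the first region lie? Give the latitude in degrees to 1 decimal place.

Mercator areal scale is sec²φ, so apparent-area ratio = sec²φ₁ / sec²φ₂ = cos²φ₂ / cos²φ₁.
cos²φ₂ / cos²φ₁ = 11.14  ⇒  cos φ₁ = cos 7.6° / √11.14 = 0.9912/3.338 = 0.2970.
φ₁ = arccos(0.2970) ≈ 72.7°.

72.7°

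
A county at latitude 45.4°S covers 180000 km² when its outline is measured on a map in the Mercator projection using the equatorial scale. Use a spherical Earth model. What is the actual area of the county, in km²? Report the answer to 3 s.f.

For Mercator, h = k = sec φ (a conformal cylindrical projection has a single point scale, 1/cos φ).
Areal scale = k² = sec²φ = 1/cos²(45.4°) = 1/0.7022² = 2.028.
True area = apparent / (areal scale) = 180000 / 2.028 ≈ 88700 km².

88700 km²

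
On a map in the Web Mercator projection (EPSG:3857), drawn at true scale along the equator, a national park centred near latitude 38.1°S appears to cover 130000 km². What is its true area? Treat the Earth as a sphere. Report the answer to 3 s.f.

80500 km²

Mercator is conformal, so the point scale is isotropic: h = k = sec φ = 1/cos φ.
Areal scale = k² = sec²φ = 1/cos²(38.1°) = 1/0.7869² = 1.615.
True area = apparent / (areal scale) = 130000 / 1.615 ≈ 80500 km².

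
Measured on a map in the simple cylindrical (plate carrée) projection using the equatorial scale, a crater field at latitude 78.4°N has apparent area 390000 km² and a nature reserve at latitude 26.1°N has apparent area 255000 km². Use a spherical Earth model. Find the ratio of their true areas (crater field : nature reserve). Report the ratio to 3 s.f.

0.342

Plate carrée has h = 1 and k = sec φ, giving areal scale sec φ; true area = (apparent area) · cos φ.
True area of crater field: 390000 × cos(78.4°) = 390000 × 0.2011 = 78420 km².
True area of nature reserve: 255000 × cos(26.1°) = 255000 × 0.8980 = 229000 km².
Ratio = 78420 / 229000 ≈ 0.342.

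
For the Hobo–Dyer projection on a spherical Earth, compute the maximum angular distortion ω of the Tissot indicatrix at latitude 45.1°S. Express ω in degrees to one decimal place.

Hobo–Dyer is a cylindrical equal-area projection with standard parallels at ±37.5°. Cylindrical equal-area (φ₀ = 37.5°): h = cos φ / cos 37.5° along meridians, k = cos 37.5° / cos φ along parallels; h·k = 1.
At 45.1°: h = 0.8897, k = 1.124; principal scales a = 1.124, b = 0.8897.
sin(ω/2) = (a − b)/(a + b) = 0.2342/2.014 = 0.1163, so ω = 2 arcsin(0.1163) ≈ 13.4°.

13.4°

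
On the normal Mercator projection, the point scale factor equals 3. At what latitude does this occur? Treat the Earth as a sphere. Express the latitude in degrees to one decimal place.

Mercator scale is k = sec φ = 1/cos φ.
1/cos φ = 3  ⇒  cos φ = 0.3333  ⇒  φ = arccos(0.3333) ≈ 70.5°.

70.5°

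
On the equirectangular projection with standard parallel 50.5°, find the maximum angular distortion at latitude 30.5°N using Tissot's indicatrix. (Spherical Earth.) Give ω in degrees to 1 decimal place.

17.3°

In the equirectangular projection with standard parallel φ₀ = 50.5° (x = Rλ cos φ₀, y = Rφ), meridians are true-scale (h = 1) and the parallel scale is k = cos φ₀ / cos φ.
At 30.5°: h = 1.000, k = 0.7382; principal scales a = 1.000, b = 0.7382.
sin(ω/2) = (a − b)/(a + b) = 0.2618/1.738 = 0.1506, so ω = 2 arcsin(0.1506) ≈ 17.3°.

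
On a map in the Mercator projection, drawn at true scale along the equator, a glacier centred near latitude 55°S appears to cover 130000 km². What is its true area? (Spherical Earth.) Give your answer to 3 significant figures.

For Mercator, h = k = sec φ (a conformal cylindrical projection has a single point scale, 1/cos φ).
Areal scale = k² = sec²φ = 1/cos²(55°) = 1/0.5736² = 3.040.
True area = apparent / (areal scale) = 130000 / 3.040 ≈ 42800 km².

42800 km²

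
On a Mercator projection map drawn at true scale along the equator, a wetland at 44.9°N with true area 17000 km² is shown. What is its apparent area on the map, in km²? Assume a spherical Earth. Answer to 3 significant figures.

33900 km²

For Mercator, h = k = sec φ (a conformal cylindrical projection has a single point scale, 1/cos φ).
Areal scale = k² = sec²φ = 1/cos²(44.9°) = 1/0.7083² = 1.993.
Apparent area = 17000 × 1.993 ≈ 33900 km².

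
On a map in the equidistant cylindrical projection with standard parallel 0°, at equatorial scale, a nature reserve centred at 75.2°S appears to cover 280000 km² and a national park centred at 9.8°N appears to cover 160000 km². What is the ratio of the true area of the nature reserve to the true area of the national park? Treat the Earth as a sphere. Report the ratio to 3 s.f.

0.454

Plate carrée has h = 1 and k = sec φ, giving areal scale sec φ; true area = (apparent area) · cos φ.
True area of nature reserve: 280000 × cos(75.2°) = 280000 × 0.2554 = 71520 km².
True area of national park: 160000 × cos(9.8°) = 160000 × 0.9854 = 157700 km².
Ratio = 71520 / 157700 ≈ 0.454.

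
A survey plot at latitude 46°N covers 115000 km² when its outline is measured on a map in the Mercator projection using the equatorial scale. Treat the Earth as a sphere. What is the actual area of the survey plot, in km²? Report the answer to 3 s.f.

55500 km²

The Mercator projection is conformal; its linear scale factor is the same in every direction and equals sec φ = 1/cos φ.
Areal scale = k² = sec²φ = 1/cos²(46°) = 1/0.6947² = 2.072.
True area = apparent / (areal scale) = 115000 / 2.072 ≈ 55500 km².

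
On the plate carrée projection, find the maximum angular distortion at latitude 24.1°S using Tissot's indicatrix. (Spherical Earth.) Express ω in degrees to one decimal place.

In the plate carrée (x = Rλ, y = Rφ), meridians are true-scale (h = 1) and parallels are stretched by k = sec φ.
At 24.1°: h = 1.000, k = 1.095; principal scales a = 1.095, b = 1.000.
sin(ω/2) = (a − b)/(a + b) = 0.09549/2.095 = 0.04557, so ω = 2 arcsin(0.04557) ≈ 5.2°.

5.2°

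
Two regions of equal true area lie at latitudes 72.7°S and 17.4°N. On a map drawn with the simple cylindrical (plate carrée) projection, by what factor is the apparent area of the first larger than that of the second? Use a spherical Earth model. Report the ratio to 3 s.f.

Plate carrée maps x = Rλ, y = Rφ. The meridian scale is h = 1 and the parallel scale is k = 1/cos φ = sec φ.
Areal scale at 72.7°: h·k = 1.000 × 3.363 = 3.363.
Areal scale at 17.4°: h·k = 1.000 × 1.048 = 1.048.
Ratio = 3.363/1.048 ≈ 3.21.

3.21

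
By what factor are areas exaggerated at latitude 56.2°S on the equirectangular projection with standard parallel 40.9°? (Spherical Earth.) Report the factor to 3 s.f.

The equidistant cylindrical projection with φ₀ = 40.9° has h = 1 (meridians true) and k = cos φ₀ / cos φ along parallels.
Areal scale = h·k = 1 × cos φ₀ / cos φ; at 56.2°, h = 1.000, k = 1.359, so h·k = 1.359.

1.36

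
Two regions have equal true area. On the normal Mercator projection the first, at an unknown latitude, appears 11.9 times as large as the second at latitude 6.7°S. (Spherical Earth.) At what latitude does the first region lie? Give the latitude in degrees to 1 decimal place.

73.3°

For equal true areas on Mercator, apparent areas scale as sec²φ, so the ratio is cos²φ₂ / cos²φ₁.
cos²φ₂ / cos²φ₁ = 11.9  ⇒  cos φ₁ = cos 6.7° / √11.9 = 0.9932/3.450 = 0.2879.
φ₁ = arccos(0.2879) ≈ 73.3°.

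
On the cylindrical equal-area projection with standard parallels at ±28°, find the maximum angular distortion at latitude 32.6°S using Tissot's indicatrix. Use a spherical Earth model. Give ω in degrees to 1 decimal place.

Cylindrical equal-area (φ₀ = 28°): h = cos φ / cos 28° along meridians, k = cos 28° / cos φ along parallels; h·k = 1.
At 32.6°: h = 0.9541, k = 1.048; principal scales a = 1.048, b = 0.9541.
sin(ω/2) = (a − b)/(a + b) = 0.09393/2.002 = 0.04691, so ω = 2 arcsin(0.04691) ≈ 5.4°.

5.4°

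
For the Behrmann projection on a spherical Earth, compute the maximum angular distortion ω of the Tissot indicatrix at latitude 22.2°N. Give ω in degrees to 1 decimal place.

7.7°

The Behrmann projection is cylindrical equal-area with φ₀ = 30°. For cylindrical equal-area with standard parallel φ₀, h = cos φ / cos φ₀ and k = cos φ₀ / cos φ, so h·k = 1.
At 22.2°: h = 1.069, k = 0.9354; principal scales a = 1.069, b = 0.9354.
sin(ω/2) = (a − b)/(a + b) = 0.1337/2.004 = 0.06672, so ω = 2 arcsin(0.06672) ≈ 7.7°.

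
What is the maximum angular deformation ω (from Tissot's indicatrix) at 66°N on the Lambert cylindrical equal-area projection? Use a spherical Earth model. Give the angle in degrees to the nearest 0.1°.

91.5°

The Lambert cylindrical equal-area projection is the cylindrical equal-area projection with its standard parallel at the equator (φ₀ = 0). Cylindrical equal-area (φ₀ = 0°): h = cos φ / cos 0° along meridians, k = cos 0° / cos φ along parallels; h·k = 1.
At 66°: h = 0.4067, k = 2.459; principal scales a = 2.459, b = 0.4067.
sin(ω/2) = (a − b)/(a + b) = 2.052/2.865 = 0.7161, so ω = 2 arcsin(0.7161) ≈ 91.5°.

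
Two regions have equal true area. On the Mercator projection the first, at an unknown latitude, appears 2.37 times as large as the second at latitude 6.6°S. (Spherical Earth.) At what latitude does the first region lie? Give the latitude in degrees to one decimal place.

49.8°

For equal true areas on Mercator, apparent areas scale as sec²φ, so the ratio is cos²φ₂ / cos²φ₁.
cos²φ₂ / cos²φ₁ = 2.37  ⇒  cos φ₁ = cos 6.6° / √2.37 = 0.9934/1.539 = 0.6453.
φ₁ = arccos(0.6453) ≈ 49.8°.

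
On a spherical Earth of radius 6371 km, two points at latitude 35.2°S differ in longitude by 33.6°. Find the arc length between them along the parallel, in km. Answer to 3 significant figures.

Arc length along a parallel = R cos φ · Δλ (with Δλ in radians).
= 6371 × cos 35.2° × (33.6° × π/180) = 6371 × 0.8171 × 0.5864 ≈ 3050 km.

3050 km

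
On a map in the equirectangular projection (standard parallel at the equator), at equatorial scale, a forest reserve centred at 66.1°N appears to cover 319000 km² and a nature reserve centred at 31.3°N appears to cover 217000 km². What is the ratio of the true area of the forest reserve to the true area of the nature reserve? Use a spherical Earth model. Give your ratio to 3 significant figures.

On the plate carrée, areal scale = h·k = 1 × sec φ, so true area = apparent × cos φ.
True area of forest reserve: 319000 × cos(66.1°) = 319000 × 0.4051 = 129200 km².
True area of nature reserve: 217000 × cos(31.3°) = 217000 × 0.8545 = 185400 km².
Ratio = 129200 / 185400 ≈ 0.697.

0.697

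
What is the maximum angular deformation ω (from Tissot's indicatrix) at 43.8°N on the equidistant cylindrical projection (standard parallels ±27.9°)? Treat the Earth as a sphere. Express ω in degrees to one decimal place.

11.6°

In the equirectangular projection with standard parallel φ₀ = 27.9° (x = Rλ cos φ₀, y = Rφ), meridians are true-scale (h = 1) and the parallel scale is k = cos φ₀ / cos φ.
At 43.8°: h = 1.000, k = 1.224; principal scales a = 1.224, b = 1.000.
sin(ω/2) = (a − b)/(a + b) = 0.2245/2.224 = 0.1009, so ω = 2 arcsin(0.1009) ≈ 11.6°.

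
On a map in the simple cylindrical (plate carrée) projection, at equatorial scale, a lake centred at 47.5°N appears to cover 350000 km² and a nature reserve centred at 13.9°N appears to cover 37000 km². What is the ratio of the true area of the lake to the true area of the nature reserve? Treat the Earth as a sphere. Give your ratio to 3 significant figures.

6.58

On the plate carrée, areal scale = h·k = 1 × sec φ, so true area = apparent × cos φ.
True area of lake: 350000 × cos(47.5°) = 350000 × 0.6756 = 236500 km².
True area of nature reserve: 37000 × cos(13.9°) = 37000 × 0.9707 = 35920 km².
Ratio = 236500 / 35920 ≈ 6.58.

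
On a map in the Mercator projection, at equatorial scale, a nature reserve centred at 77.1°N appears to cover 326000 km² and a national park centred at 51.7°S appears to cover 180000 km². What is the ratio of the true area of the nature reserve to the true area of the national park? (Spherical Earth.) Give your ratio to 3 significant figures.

Mercator's areal exaggeration is sec²φ; hence true area = (apparent area) · cos²φ.
True area of nature reserve: 326000 × cos²(77.1°) = 326000 × 0.04984 = 16250 km².
True area of national park: 180000 × cos²(51.7°) = 180000 × 0.3841 = 69140 km².
Ratio = 16250 / 69140 ≈ 0.235.

0.235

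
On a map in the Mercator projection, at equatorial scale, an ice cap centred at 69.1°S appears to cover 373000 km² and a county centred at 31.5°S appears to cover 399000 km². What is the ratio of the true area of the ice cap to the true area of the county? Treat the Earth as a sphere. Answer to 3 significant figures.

0.164

Since Mercator area scale is 1/cos²φ, the true area equals the apparent area multiplied by cos²φ.
True area of ice cap: 373000 × cos²(69.1°) = 373000 × 0.1273 = 47470 km².
True area of county: 399000 × cos²(31.5°) = 399000 × 0.7270 = 290100 km².
Ratio = 47470 / 290100 ≈ 0.164.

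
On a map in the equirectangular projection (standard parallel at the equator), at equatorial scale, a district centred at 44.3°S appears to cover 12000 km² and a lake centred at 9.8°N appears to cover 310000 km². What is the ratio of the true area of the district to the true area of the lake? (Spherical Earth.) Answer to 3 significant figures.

0.0281

On the plate carrée, areal scale = h·k = 1 × sec φ, so true area = apparent × cos φ.
True area of district: 12000 × cos(44.3°) = 12000 × 0.7157 = 8588 km².
True area of lake: 310000 × cos(9.8°) = 310000 × 0.9854 = 305500 km².
Ratio = 8588 / 305500 ≈ 0.0281.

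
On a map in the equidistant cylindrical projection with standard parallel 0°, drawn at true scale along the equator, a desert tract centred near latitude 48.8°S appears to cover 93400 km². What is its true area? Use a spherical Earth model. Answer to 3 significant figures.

61500 km²

Plate carrée maps x = Rλ, y = Rφ. The meridian scale is h = 1 and the parallel scale is k = 1/cos φ = sec φ.
Areal scale = h·k = 1 × sec φ; at 48.8°, h = 1.000, k = 1.518, so h·k = 1.518.
True area = apparent / (areal scale) = 93400 / 1.518 ≈ 61500 km².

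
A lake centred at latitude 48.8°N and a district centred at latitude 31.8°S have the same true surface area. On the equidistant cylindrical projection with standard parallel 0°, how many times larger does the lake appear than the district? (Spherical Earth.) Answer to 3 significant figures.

For the equirectangular projection with φ₀ = 0 (plate carrée), h = 1 along meridians and k = sec φ along parallels.
Areal scale at 48.8°: h·k = 1.000 × 1.518 = 1.518.
Areal scale at 31.8°: h·k = 1.000 × 1.177 = 1.177.
Ratio = 1.518/1.177 ≈ 1.29.

1.29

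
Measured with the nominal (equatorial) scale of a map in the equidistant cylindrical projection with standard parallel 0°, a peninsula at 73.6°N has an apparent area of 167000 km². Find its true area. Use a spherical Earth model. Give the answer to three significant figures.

Plate carrée maps x = Rλ, y = Rφ. The meridian scale is h = 1 and the parallel scale is k = 1/cos φ = sec φ.
Areal scale = h·k = 1 × sec φ; at 73.6°, h = 1.000, k = 3.542, so h·k = 3.542.
True area = apparent / (areal scale) = 167000 / 3.542 ≈ 47200 km².

47200 km²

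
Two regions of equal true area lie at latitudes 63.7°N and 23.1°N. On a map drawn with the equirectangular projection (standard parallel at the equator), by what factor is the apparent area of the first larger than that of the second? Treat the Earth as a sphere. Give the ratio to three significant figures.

2.08

In the plate carrée (x = Rλ, y = Rφ), meridians are true-scale (h = 1) and parallels are stretched by k = sec φ.
Areal scale at 63.7°: h·k = 1.000 × 2.257 = 2.257.
Areal scale at 23.1°: h·k = 1.000 × 1.087 = 1.087.
Ratio = 2.257/1.087 ≈ 2.08.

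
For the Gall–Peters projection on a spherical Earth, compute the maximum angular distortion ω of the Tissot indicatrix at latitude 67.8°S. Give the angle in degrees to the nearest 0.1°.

The Gall–Peters projection is cylindrical equal-area with φ₀ = 45°. For cylindrical equal-area with standard parallel φ₀, h = cos φ / cos φ₀ and k = cos φ₀ / cos φ, so h·k = 1.
At 67.8°: h = 0.5343, k = 1.871; principal scales a = 1.871, b = 0.5343.
sin(ω/2) = (a − b)/(a + b) = 1.337/2.406 = 0.5558, so ω = 2 arcsin(0.5558) ≈ 67.5°.

67.5°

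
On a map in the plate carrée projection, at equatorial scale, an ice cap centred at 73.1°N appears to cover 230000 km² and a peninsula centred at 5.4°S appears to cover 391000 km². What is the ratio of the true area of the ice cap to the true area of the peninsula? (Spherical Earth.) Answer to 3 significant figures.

On the plate carrée, areal scale = h·k = 1 × sec φ, so true area = apparent × cos φ.
True area of ice cap: 230000 × cos(73.1°) = 230000 × 0.2907 = 66860 km².
True area of peninsula: 391000 × cos(5.4°) = 391000 × 0.9956 = 389300 km².
Ratio = 66860 / 389300 ≈ 0.172.

0.172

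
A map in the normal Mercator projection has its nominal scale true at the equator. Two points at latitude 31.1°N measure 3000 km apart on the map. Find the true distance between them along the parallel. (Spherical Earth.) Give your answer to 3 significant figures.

For Mercator, h = k = sec φ (a conformal cylindrical projection has a single point scale, 1/cos φ).
Along the parallel at 31.1°, map distances are exaggerated by k = sec 31.1° = 1.168.
True distance = 3000 / 1.168 = 3000 × cos 31.1° ≈ 2570 km.

2570 km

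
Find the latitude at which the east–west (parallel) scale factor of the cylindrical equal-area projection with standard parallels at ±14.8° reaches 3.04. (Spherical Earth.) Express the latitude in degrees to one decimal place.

For cylindrical equal-area with standard parallel φ₀, h = cos φ / cos φ₀ and k = cos φ₀ / cos φ, so h·k = 1.
k = cos φ₀ / cos φ = 3.04  ⇒  cos φ = cos 14.8° / 3.04 = 0.3180.
φ = arccos(0.3180) ≈ 71.5°.

71.5°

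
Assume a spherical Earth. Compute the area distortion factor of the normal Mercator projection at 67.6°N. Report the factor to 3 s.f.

6.89

Mercator is conformal, so the point scale is isotropic: h = k = sec φ = 1/cos φ.
Areal scale = k² = sec²φ = 1/cos²(67.6°) = 1/0.3811² = 6.886.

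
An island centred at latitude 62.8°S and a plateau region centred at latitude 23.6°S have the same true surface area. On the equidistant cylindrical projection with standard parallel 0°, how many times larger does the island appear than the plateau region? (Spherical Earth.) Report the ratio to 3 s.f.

2.00

In the plate carrée (x = Rλ, y = Rφ), meridians are true-scale (h = 1) and parallels are stretched by k = sec φ.
Areal scale at 62.8°: h·k = 1.000 × 2.188 = 2.188.
Areal scale at 23.6°: h·k = 1.000 × 1.091 = 1.091.
Ratio = 2.188/1.091 ≈ 2.00.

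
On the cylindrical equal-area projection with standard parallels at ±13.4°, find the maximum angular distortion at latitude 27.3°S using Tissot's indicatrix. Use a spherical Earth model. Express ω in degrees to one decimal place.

Cylindrical equal-area (φ₀ = 13.4°): h = cos φ / cos 13.4° along meridians, k = cos 13.4° / cos φ along parallels; h·k = 1.
At 27.3°: h = 0.9135, k = 1.095; principal scales a = 1.095, b = 0.9135.
sin(ω/2) = (a − b)/(a + b) = 0.1812/2.008 = 0.09024, so ω = 2 arcsin(0.09024) ≈ 10.4°.

10.4°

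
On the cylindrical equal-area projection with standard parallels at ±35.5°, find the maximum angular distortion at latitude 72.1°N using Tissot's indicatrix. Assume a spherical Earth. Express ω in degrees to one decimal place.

97.3°

Cylindrical equal-area (φ₀ = 35.5°): h = cos φ / cos 35.5° along meridians, k = cos 35.5° / cos φ along parallels; h·k = 1.
At 72.1°: h = 0.3775, k = 2.649; principal scales a = 2.649, b = 0.3775.
sin(ω/2) = (a − b)/(a + b) = 2.271/3.026 = 0.7505, so ω = 2 arcsin(0.7505) ≈ 97.3°.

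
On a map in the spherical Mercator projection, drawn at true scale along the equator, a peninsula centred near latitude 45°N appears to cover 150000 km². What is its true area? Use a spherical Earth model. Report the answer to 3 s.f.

75000 km²

For Mercator, h = k = sec φ (a conformal cylindrical projection has a single point scale, 1/cos φ).
Areal scale = k² = sec²φ = 1/cos²(45°) = 1/0.7071² = 2.000.
True area = apparent / (areal scale) = 150000 / 2.000 ≈ 75000 km².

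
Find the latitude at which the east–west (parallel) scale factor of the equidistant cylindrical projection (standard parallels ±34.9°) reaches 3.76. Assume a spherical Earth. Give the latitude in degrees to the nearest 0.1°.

77.4°

The equidistant cylindrical projection with φ₀ = 34.9° has h = 1 (meridians true) and k = cos φ₀ / cos φ along parallels.
k = cos φ₀ / cos φ = 3.76  ⇒  cos φ = cos 34.9° / 3.76 = 0.2181.
φ = arccos(0.2181) ≈ 77.4°.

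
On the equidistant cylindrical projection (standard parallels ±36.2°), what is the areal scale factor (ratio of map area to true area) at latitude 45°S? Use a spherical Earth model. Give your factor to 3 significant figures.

1.14

In the equirectangular projection with standard parallel φ₀ = 36.2° (x = Rλ cos φ₀, y = Rφ), meridians are true-scale (h = 1) and the parallel scale is k = cos φ₀ / cos φ.
Areal scale = h·k = 1 × cos φ₀ / cos φ; at 45°, h = 1.000, k = 1.141, so h·k = 1.141.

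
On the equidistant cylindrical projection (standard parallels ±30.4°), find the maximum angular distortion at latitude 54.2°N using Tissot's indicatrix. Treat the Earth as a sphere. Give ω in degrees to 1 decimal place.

With standard parallel φ₀ = 30.4°, the equirectangular projection gives x = Rλ cos φ₀, y = Rφ, so h = 1 and k = cos 30.4° / cos φ.
At 54.2°: h = 1.000, k = 1.474; principal scales a = 1.474, b = 1.000.
sin(ω/2) = (a − b)/(a + b) = 0.4745/2.474 = 0.1918, so ω = 2 arcsin(0.1918) ≈ 22.1°.

22.1°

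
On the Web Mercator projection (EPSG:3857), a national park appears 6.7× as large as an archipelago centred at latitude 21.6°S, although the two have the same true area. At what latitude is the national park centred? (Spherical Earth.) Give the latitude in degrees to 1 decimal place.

Mercator areal scale is sec²φ, so apparent-area ratio = sec²φ₁ / sec²φ₂ = cos²φ₂ / cos²φ₁.
cos²φ₂ / cos²φ₁ = 6.7  ⇒  cos φ₁ = cos 21.6° / √6.7 = 0.9298/2.588 = 0.3592.
φ₁ = arccos(0.3592) ≈ 68.9°.

68.9°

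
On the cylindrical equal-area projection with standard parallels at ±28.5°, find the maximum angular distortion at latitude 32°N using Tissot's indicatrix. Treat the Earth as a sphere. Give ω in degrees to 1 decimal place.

4.1°

A cylindrical equal-area projection with standard parallel φ₀ has meridian scale h = cos φ / cos φ₀ and parallel scale k = cos φ₀ / cos φ (so areas are preserved, h·k = 1).
At 32°: h = 0.9650, k = 1.036; principal scales a = 1.036, b = 0.9650.
sin(ω/2) = (a − b)/(a + b) = 0.07129/2.001 = 0.03562, so ω = 2 arcsin(0.03562) ≈ 4.1°.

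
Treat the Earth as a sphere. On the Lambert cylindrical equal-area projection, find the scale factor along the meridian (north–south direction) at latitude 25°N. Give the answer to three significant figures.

The Lambert cylindrical equal-area projection is the cylindrical equal-area projection with its standard parallel at the equator (φ₀ = 0). For cylindrical equal-area with standard parallel φ₀, h = cos φ / cos φ₀ and k = cos φ₀ / cos φ, so h·k = 1.
h = cos 25° / cos 0° = 0.9063/1.000 = 0.9063.

0.906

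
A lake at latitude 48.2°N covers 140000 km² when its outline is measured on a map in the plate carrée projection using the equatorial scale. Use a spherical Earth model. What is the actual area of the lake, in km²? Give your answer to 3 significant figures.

93300 km²

Plate carrée maps x = Rλ, y = Rφ. The meridian scale is h = 1 and the parallel scale is k = 1/cos φ = sec φ.
Areal scale = h·k = 1 × sec φ; at 48.2°, h = 1.000, k = 1.500, so h·k = 1.500.
True area = apparent / (areal scale) = 140000 / 1.500 ≈ 93300 km².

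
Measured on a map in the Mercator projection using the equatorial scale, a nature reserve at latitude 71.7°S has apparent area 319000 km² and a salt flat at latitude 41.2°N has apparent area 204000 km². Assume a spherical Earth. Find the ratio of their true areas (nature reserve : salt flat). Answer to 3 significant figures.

On Mercator the areal scale is sec²φ, so true area = apparent × cos²φ.
True area of nature reserve: 319000 × cos²(71.7°) = 319000 × 0.09859 = 31450 km².
True area of salt flat: 204000 × cos²(41.2°) = 204000 × 0.5661 = 115500 km².
Ratio = 31450 / 115500 ≈ 0.272.

0.272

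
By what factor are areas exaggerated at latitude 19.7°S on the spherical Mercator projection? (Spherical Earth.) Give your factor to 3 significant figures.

For Mercator, h = k = sec φ (a conformal cylindrical projection has a single point scale, 1/cos φ).
Areal scale = k² = sec²φ = 1/cos²(19.7°) = 1/0.9415² = 1.128.

1.13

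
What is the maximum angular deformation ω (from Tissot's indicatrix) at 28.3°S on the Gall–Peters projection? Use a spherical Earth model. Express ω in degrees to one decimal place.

The Gall–Peters projection is cylindrical equal-area with φ₀ = 45°. For cylindrical equal-area with standard parallel φ₀, h = cos φ / cos φ₀ and k = cos φ₀ / cos φ, so h·k = 1.
At 28.3°: h = 1.245, k = 0.8031; principal scales a = 1.245, b = 0.8031.
sin(ω/2) = (a − b)/(a + b) = 0.4421/2.048 = 0.2158, so ω = 2 arcsin(0.2158) ≈ 24.9°.

24.9°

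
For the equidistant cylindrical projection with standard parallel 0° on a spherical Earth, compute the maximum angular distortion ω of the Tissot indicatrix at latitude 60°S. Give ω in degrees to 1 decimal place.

In the plate carrée (x = Rλ, y = Rφ), meridians are true-scale (h = 1) and parallels are stretched by k = sec φ.
At 60°: h = 1.000, k = 2.000; principal scales a = 2.000, b = 1.000.
sin(ω/2) = (a − b)/(a + b) = 1.0000/3.000 = 0.3333, so ω = 2 arcsin(0.3333) ≈ 38.9°.

38.9°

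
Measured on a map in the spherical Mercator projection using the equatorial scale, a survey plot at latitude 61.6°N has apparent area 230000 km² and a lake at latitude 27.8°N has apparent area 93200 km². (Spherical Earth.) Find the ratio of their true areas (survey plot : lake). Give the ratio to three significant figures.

0.713

Mercator's areal exaggeration is sec²φ; hence true area = (apparent area) · cos²φ.
True area of survey plot: 230000 × cos²(61.6°) = 230000 × 0.2262 = 52030 km².
True area of lake: 93200 × cos²(27.8°) = 93200 × 0.7825 = 72930 km².
Ratio = 52030 / 72930 ≈ 0.713.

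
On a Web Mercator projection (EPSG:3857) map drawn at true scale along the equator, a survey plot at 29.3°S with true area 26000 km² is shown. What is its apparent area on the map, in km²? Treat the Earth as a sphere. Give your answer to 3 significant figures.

Mercator is conformal, so the point scale is isotropic: h = k = sec φ = 1/cos φ.
Areal scale = k² = sec²φ = 1/cos²(29.3°) = 1/0.8721² = 1.315.
Apparent area = 26000 × 1.315 ≈ 34200 km².

34200 km²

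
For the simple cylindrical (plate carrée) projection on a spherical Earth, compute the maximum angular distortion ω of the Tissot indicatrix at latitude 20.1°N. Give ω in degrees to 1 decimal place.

Plate carrée maps x = Rλ, y = Rφ. The meridian scale is h = 1 and the parallel scale is k = 1/cos φ = sec φ.
At 20.1°: h = 1.000, k = 1.065; principal scales a = 1.065, b = 1.000.
sin(ω/2) = (a − b)/(a + b) = 0.06486/2.065 = 0.03141, so ω = 2 arcsin(0.03141) ≈ 3.6°.

3.6°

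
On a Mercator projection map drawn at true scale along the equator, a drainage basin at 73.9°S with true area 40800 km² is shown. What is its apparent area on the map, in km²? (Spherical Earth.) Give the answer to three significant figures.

531000 km²

The Mercator projection is conformal; its linear scale factor is the same in every direction and equals sec φ = 1/cos φ.
Areal scale = k² = sec²φ = 1/cos²(73.9°) = 1/0.2773² = 13.00.
Apparent area = 40800 × 13.00 ≈ 531000 km².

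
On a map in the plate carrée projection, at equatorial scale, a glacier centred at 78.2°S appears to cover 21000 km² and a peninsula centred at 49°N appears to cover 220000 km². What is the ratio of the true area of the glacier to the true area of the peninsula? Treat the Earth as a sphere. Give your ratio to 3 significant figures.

0.0298

On the plate carrée, areal scale = h·k = 1 × sec φ, so true area = apparent × cos φ.
True area of glacier: 21000 × cos(78.2°) = 21000 × 0.2045 = 4294 km².
True area of peninsula: 220000 × cos(49°) = 220000 × 0.6561 = 144300 km².
Ratio = 4294 / 144300 ≈ 0.0298.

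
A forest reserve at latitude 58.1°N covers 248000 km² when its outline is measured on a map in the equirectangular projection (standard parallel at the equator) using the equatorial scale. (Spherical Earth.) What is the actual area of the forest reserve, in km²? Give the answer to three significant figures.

131000 km²

Plate carrée maps x = Rλ, y = Rφ. The meridian scale is h = 1 and the parallel scale is k = 1/cos φ = sec φ.
Areal scale = h·k = 1 × sec φ; at 58.1°, h = 1.000, k = 1.892, so h·k = 1.892.
True area = apparent / (areal scale) = 248000 / 1.892 ≈ 131000 km².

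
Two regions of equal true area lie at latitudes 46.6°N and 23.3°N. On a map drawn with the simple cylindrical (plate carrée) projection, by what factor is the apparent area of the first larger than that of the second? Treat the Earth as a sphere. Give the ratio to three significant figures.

In the plate carrée (x = Rλ, y = Rφ), meridians are true-scale (h = 1) and parallels are stretched by k = sec φ.
Areal scale at 46.6°: h·k = 1.000 × 1.455 = 1.455.
Areal scale at 23.3°: h·k = 1.000 × 1.089 = 1.089.
Ratio = 1.455/1.089 ≈ 1.34.

1.34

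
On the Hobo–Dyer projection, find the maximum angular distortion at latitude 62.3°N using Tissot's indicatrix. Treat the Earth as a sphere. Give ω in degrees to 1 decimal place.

58.5°

Hobo–Dyer is a cylindrical equal-area projection with standard parallels at ±37.5°. Cylindrical equal-area (φ₀ = 37.5°): h = cos φ / cos 37.5° along meridians, k = cos 37.5° / cos φ along parallels; h·k = 1.
At 62.3°: h = 0.5859, k = 1.707; principal scales a = 1.707, b = 0.5859.
sin(ω/2) = (a − b)/(a + b) = 1.121/2.293 = 0.4889, so ω = 2 arcsin(0.4889) ≈ 58.5°.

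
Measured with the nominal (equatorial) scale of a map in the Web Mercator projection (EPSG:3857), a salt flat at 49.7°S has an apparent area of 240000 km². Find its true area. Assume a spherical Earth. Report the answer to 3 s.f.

100000 km²

For Mercator, h = k = sec φ (a conformal cylindrical projection has a single point scale, 1/cos φ).
Areal scale = k² = sec²φ = 1/cos²(49.7°) = 1/0.6468² = 2.390.
True area = apparent / (areal scale) = 240000 / 2.390 ≈ 100000 km².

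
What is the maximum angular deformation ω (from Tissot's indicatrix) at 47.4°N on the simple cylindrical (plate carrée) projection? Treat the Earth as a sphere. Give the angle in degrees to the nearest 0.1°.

22.2°

Plate carrée maps x = Rλ, y = Rφ. The meridian scale is h = 1 and the parallel scale is k = 1/cos φ = sec φ.
At 47.4°: h = 1.000, k = 1.477; principal scales a = 1.477, b = 1.000.
sin(ω/2) = (a − b)/(a + b) = 0.4774/2.477 = 0.1927, so ω = 2 arcsin(0.1927) ≈ 22.2°.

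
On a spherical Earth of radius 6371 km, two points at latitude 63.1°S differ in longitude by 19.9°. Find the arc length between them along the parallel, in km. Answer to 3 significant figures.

1000 km

Arc length along a parallel = R cos φ · Δλ (with Δλ in radians).
= 6371 × cos 63.1° × (19.9° × π/180) = 6371 × 0.4524 × 0.3473 ≈ 1000 km.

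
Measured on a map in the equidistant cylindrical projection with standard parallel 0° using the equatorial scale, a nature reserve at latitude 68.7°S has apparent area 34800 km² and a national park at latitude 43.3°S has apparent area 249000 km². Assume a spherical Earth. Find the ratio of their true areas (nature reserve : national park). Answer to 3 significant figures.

0.0698

On the plate carrée, areal scale = h·k = 1 × sec φ, so true area = apparent × cos φ.
True area of nature reserve: 34800 × cos(68.7°) = 34800 × 0.3633 = 12640 km².
True area of national park: 249000 × cos(43.3°) = 249000 × 0.7278 = 181200 km².
Ratio = 12640 / 181200 ≈ 0.0698.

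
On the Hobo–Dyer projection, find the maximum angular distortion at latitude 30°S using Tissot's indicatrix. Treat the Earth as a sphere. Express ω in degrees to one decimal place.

Hobo–Dyer is a cylindrical equal-area projection with standard parallels at ±37.5°. Cylindrical equal-area (φ₀ = 37.5°): h = cos φ / cos 37.5° along meridians, k = cos 37.5° / cos φ along parallels; h·k = 1.
At 30°: h = 1.092, k = 0.9161; principal scales a = 1.092, b = 0.9161.
sin(ω/2) = (a − b)/(a + b) = 0.1755/2.008 = 0.08742, so ω = 2 arcsin(0.08742) ≈ 10.0°.

10.0°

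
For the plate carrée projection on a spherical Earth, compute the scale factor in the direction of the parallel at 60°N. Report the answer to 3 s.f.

2.00

Plate carrée maps x = Rλ, y = Rφ. The meridian scale is h = 1 and the parallel scale is k = 1/cos φ = sec φ.
k = 1/cos 60° = 1/0.5000 = 2.000.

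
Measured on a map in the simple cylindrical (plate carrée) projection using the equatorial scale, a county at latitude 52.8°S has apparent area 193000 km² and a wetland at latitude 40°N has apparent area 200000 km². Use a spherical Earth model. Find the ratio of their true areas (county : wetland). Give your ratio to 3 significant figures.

On the plate carrée, areal scale = h·k = 1 × sec φ, so true area = apparent × cos φ.
True area of county: 193000 × cos(52.8°) = 193000 × 0.6046 = 116700 km².
True area of wetland: 200000 × cos(40°) = 200000 × 0.7660 = 153200 km².
Ratio = 116700 / 153200 ≈ 0.762.

0.762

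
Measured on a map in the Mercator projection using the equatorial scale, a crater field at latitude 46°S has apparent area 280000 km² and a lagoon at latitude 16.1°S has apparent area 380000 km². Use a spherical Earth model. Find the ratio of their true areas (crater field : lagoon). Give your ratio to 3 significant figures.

Since Mercator area scale is 1/cos²φ, the true area equals the apparent area multiplied by cos²φ.
True area of crater field: 280000 × cos²(46°) = 280000 × 0.4826 = 135100 km².
True area of lagoon: 380000 × cos²(16.1°) = 380000 × 0.9231 = 350800 km².
Ratio = 135100 / 350800 ≈ 0.385.

0.385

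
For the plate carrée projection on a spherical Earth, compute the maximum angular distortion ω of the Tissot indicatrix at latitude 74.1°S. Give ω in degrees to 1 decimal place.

Plate carrée maps x = Rλ, y = Rφ. The meridian scale is h = 1 and the parallel scale is k = 1/cos φ = sec φ.
At 74.1°: h = 1.000, k = 3.650; principal scales a = 3.650, b = 1.000.
sin(ω/2) = (a − b)/(a + b) = 2.650/4.650 = 0.5699, so ω = 2 arcsin(0.5699) ≈ 69.5°.

69.5°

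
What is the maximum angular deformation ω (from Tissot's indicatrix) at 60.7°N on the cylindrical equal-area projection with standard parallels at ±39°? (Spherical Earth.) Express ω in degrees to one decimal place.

Cylindrical equal-area (φ₀ = 39°): h = cos φ / cos 39° along meridians, k = cos 39° / cos φ along parallels; h·k = 1.
At 60.7°: h = 0.6297, k = 1.588; principal scales a = 1.588, b = 0.6297.
sin(ω/2) = (a − b)/(a + b) = 0.9583/2.218 = 0.4321, so ω = 2 arcsin(0.4321) ≈ 51.2°.

51.2°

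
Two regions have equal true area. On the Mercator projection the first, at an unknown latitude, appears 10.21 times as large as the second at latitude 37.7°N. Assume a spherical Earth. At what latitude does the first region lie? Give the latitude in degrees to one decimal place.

75.7°

Mercator areal scale is sec²φ, so apparent-area ratio = sec²φ₁ / sec²φ₂ = cos²φ₂ / cos²φ₁.
cos²φ₂ / cos²φ₁ = 10.21  ⇒  cos φ₁ = cos 37.7° / √10.21 = 0.7912/3.195 = 0.2476.
φ₁ = arccos(0.2476) ≈ 75.7°.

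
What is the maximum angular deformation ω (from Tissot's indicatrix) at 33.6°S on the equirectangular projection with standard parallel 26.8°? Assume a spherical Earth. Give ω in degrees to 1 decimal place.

4.0°

In the equirectangular projection with standard parallel φ₀ = 26.8° (x = Rλ cos φ₀, y = Rφ), meridians are true-scale (h = 1) and the parallel scale is k = cos φ₀ / cos φ.
At 33.6°: h = 1.000, k = 1.072; principal scales a = 1.072, b = 1.000.
sin(ω/2) = (a − b)/(a + b) = 0.07163/2.072 = 0.03458, so ω = 2 arcsin(0.03458) ≈ 4.0°.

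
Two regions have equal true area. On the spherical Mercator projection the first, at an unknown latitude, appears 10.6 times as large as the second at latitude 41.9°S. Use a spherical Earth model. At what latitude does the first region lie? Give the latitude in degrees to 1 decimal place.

For equal true areas on Mercator, apparent areas scale as sec²φ, so the ratio is cos²φ₂ / cos²φ₁.
cos²φ₂ / cos²φ₁ = 10.6  ⇒  cos φ₁ = cos 41.9° / √10.6 = 0.7443/3.256 = 0.2286.
φ₁ = arccos(0.2286) ≈ 76.8°.

76.8°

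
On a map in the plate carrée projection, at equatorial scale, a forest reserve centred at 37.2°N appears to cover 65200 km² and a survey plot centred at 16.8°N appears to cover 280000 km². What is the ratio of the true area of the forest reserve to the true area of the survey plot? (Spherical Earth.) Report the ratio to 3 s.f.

Plate carrée has h = 1 and k = sec φ, giving areal scale sec φ; true area = (apparent area) · cos φ.
True area of forest reserve: 65200 × cos(37.2°) = 65200 × 0.7965 = 51930 km².
True area of survey plot: 280000 × cos(16.8°) = 280000 × 0.9573 = 268000 km².
Ratio = 51930 / 268000 ≈ 0.194.

0.194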